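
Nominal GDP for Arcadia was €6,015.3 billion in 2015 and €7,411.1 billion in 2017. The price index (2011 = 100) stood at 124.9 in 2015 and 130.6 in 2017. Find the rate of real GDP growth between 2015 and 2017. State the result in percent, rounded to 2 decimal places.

17.83%

Real GDP 2015 = 6015.3 / 1.249 = 4816.09.
Real GDP 2017 = 7411.1 / 1.306 = 5674.66.
Real growth = 5674.66 / 4816.09 − 1 = 0.1783.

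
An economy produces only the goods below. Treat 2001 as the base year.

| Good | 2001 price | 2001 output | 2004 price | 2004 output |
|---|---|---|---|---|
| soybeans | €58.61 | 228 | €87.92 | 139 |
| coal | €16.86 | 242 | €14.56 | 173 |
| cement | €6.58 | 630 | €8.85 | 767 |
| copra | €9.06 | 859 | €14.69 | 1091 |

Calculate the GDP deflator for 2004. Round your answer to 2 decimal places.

Nominal GDP 2004 = 87.92·139 + 14.56·173 + 8.85·767 + 14.69·1091 = 37554.50.
Real GDP 2004 (at 2001 prices) = 58.61·139 + 16.86·173 + 6.58·767 + 9.06·1091 = 25994.89.
Deflator = Nominal/Real × 100 = 37554.50/25994.89 × 100 = 144.469.

144.47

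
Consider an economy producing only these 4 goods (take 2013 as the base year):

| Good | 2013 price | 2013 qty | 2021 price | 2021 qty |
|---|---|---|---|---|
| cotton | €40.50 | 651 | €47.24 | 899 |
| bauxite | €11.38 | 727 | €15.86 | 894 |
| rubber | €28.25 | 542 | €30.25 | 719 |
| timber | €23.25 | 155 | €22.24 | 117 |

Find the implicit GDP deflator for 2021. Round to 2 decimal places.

116.35

Nominal GDP 2021 = 47.24·899 + 15.86·894 + 30.25·719 + 22.24·117 = 80999.43.
Real GDP 2021 (at 2013 prices) = 40.50·899 + 11.38·894 + 28.25·719 + 23.25·117 = 69615.22.
Deflator = Nominal/Real × 100 = 80999.43/69615.22 × 100 = 116.353.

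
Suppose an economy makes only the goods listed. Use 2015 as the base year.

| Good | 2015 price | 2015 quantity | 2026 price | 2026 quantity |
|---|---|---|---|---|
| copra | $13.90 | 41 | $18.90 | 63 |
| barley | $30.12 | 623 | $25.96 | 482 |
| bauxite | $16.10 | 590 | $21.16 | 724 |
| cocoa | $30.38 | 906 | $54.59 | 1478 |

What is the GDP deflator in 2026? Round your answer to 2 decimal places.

Nominal GDP 2026 = 18.90·63 + 25.96·482 + 21.16·724 + 54.59·1478 = 109707.28.
Real GDP 2026 (at 2015 prices) = 13.90·63 + 30.12·482 + 16.10·724 + 30.38·1478 = 71951.58.
Deflator = Nominal/Real × 100 = 109707.28/71951.58 × 100 = 152.474.

152.47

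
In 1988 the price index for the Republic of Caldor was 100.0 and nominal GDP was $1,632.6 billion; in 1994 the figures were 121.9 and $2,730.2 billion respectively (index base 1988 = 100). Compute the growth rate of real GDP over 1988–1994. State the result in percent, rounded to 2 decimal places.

37.19%

Deflate each year: 1988 → 1632.6/1.000 = 1632.60; 1994 → 2730.2/1.219 = 2239.70.
So real GDP changed by 2239.70/1632.60 − 1 = 0.3719, i.e. 37.19%.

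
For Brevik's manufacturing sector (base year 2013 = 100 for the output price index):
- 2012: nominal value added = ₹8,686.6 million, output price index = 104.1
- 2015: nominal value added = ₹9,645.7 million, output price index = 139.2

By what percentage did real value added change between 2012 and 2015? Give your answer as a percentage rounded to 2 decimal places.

Deflate each year: 2012 → 8686.6/1.041 = 8344.48; 2015 → 9645.7/1.392 = 6929.38.
So real value added changed by 6929.38/8344.48 − 1 = -0.1696, i.e. -16.96%.

-16.96%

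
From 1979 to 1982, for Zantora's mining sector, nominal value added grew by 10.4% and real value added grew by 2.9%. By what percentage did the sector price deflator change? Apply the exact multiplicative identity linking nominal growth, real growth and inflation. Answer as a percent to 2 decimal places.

(1 + g_nom) = (1 + g_real)(1 + π), so π = 1.1040 / 1.0290 − 1 = 0.07289.

7.29%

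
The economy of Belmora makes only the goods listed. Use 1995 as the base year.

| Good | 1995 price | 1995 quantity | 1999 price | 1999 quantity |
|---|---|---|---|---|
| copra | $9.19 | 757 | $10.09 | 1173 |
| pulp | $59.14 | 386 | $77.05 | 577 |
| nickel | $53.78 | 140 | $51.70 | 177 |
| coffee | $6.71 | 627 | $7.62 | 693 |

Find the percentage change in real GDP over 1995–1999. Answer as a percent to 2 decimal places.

Real GDP 1995 = Nominal GDP 1995 = 9.19·757 + 59.14·386 + 53.78·140 + 6.71·627 = 41521.24.
Real GDP 1999 (at 1995 prices) = 9.19·1173 + 59.14·577 + 53.78·177 + 6.71·693 = 59072.74.
Real growth = 59072.74/41521.24 − 1 = 0.4227.

42.27%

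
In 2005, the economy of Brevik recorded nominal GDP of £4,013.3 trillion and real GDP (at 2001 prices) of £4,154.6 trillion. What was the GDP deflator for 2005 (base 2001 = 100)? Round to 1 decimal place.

96.6

GDP deflator = (Nominal / Real) × 100 = 4013.3 / 4154.6 × 100 = 96.60.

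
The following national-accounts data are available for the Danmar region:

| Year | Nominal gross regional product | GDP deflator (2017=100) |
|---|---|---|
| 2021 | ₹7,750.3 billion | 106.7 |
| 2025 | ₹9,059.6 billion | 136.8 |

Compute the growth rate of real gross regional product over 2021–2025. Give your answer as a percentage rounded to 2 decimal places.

-8.83%

Real gross regional product 2021 = 7750.3 / 1.067 = 7263.64.
Real gross regional product 2025 = 9059.6 / 1.368 = 6622.51.
Real growth = 6622.51 / 7263.64 − 1 = -0.0883.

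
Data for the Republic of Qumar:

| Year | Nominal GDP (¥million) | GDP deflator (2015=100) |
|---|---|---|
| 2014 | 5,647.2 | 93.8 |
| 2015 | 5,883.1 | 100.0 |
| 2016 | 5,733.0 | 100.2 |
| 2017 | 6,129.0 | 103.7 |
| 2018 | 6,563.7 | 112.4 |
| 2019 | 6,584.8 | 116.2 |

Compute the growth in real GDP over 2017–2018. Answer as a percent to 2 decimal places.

Real GDP 2017 = 6129.0/1.037 = 5910.32.
Real GDP 2018 = 6563.7/1.124 = 5839.59.
Change = 5839.59/5910.32 − 1 = -0.0120.

-1.20%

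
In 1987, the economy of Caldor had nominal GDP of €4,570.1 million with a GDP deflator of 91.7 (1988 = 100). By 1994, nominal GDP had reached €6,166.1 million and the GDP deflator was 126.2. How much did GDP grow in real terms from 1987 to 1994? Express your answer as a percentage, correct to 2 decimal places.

-1.96%

Real GDP 1987 = 4570.1 / 0.917 = 4983.75.
Real GDP 1994 = 6166.1 / 1.262 = 4885.97.
Real growth = 4885.97 / 4983.75 − 1 = -0.0196.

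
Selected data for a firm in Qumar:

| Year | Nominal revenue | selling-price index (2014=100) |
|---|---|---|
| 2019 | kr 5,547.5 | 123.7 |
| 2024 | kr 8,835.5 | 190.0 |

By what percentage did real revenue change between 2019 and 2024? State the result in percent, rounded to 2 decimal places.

Deflate each year: 2019 → 5547.5/1.237 = 4484.64; 2024 → 8835.5/1.900 = 4650.26.
So real revenue changed by 4650.26/4484.64 − 1 = 0.0369, i.e. 3.69%.

3.69%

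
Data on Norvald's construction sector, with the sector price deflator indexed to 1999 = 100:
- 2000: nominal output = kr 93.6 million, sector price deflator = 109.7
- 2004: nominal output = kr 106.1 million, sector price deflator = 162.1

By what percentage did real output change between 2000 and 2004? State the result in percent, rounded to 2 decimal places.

-23.29%

Real output 2000 = 93.6 / 1.097 = 85.32.
Real output 2004 = 106.1 / 1.621 = 65.45.
Real growth = 65.45 / 85.32 − 1 = -0.2329.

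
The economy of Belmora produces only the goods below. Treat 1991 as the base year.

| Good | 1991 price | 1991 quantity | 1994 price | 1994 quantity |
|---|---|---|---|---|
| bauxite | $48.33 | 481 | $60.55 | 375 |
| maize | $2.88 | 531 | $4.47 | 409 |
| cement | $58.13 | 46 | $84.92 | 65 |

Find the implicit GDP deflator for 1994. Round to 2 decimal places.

Nominal GDP 1994 = 60.55·375 + 4.47·409 + 84.92·65 = 30054.28.
Real GDP 1994 (at 1991 prices) = 48.33·375 + 2.88·409 + 58.13·65 = 23080.12.
Deflator = Nominal/Real × 100 = 30054.28/23080.12 × 100 = 130.217.

130.22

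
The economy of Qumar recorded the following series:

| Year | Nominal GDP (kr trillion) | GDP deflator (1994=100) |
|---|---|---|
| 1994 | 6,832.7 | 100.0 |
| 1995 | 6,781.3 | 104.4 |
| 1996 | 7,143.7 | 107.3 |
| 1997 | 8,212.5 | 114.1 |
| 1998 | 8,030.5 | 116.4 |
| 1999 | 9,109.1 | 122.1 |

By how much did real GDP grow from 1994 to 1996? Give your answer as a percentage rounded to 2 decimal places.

Real GDP 1994 = 6832.7/1.000 = 6832.70.
Real GDP 1996 = 7143.7/1.073 = 6657.69.
Change = 6657.69/6832.70 − 1 = -0.0256.

-2.56%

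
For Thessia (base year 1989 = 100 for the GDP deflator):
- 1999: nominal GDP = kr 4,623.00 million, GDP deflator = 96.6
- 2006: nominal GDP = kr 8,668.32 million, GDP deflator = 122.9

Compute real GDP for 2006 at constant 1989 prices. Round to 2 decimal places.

Real GDP = Nominal / (GDP deflator/100) = 8668.32 / 1.229 = 7053.15.

kr 7,053.15 million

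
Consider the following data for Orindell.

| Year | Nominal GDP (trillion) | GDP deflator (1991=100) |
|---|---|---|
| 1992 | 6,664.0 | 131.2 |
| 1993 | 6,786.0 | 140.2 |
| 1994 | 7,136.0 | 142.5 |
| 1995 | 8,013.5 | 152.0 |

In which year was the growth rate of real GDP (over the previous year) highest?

1993: real = 6786.0/1.402 = 4840.23; growth vs 1992 (5079.27) = -4.71%.
1994: real = 7136.0/1.425 = 5007.72; growth vs 1993 (4840.23) = 3.46%.
1995: real = 8013.5/1.520 = 5272.04; growth vs 1994 (5007.72) = 5.28%.

1995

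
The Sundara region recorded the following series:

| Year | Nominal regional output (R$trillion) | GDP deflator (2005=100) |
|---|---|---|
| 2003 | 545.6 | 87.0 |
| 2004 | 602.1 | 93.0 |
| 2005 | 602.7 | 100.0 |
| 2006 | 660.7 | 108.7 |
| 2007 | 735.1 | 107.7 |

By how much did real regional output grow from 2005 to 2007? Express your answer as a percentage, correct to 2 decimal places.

Real regional output 2005 = 602.7/1.000 = 602.70.
Real regional output 2007 = 735.1/1.077 = 682.54.
Change = 682.54/602.70 − 1 = 0.1325.

13.25%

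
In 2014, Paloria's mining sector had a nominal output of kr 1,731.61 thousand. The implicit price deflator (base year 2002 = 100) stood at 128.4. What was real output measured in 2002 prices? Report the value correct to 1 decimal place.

Real output = Nominal / (implicit price deflator/100) = 1731.61 / 1.284 = 1348.61.

kr 1,348.6 thousand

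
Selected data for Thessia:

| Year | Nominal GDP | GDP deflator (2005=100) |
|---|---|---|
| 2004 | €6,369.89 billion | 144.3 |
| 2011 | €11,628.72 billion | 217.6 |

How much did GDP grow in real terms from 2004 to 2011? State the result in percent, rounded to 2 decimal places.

Real GDP 2004 = 6369.89 / 1.443 = 4414.34.
Real GDP 2011 = 11628.72 / 2.176 = 5344.08.
Real growth = 5344.08 / 4414.34 − 1 = 0.2106.

21.06%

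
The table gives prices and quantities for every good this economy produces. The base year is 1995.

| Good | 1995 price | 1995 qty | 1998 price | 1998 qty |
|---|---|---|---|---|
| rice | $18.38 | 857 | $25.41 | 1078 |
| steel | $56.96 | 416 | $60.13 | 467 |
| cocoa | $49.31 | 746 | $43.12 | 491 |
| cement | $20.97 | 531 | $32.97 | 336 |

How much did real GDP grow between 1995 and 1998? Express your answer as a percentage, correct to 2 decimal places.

-11.10%

Real GDP 1995 = Nominal GDP 1995 = 18.38·857 + 56.96·416 + 49.31·746 + 20.97·531 = 87367.35.
Real GDP 1998 (at 1995 prices) = 18.38·1078 + 56.96·467 + 49.31·491 + 20.97·336 = 77671.09.
Real growth = 77671.09/87367.35 − 1 = -0.1110.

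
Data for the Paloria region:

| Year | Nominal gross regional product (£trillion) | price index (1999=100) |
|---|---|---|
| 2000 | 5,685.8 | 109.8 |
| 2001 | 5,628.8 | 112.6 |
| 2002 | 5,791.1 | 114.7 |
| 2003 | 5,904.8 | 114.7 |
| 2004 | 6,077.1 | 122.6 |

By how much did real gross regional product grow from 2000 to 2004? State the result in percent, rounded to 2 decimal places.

Real gross regional product 2000 = 5685.8/1.098 = 5178.32.
Real gross regional product 2004 = 6077.1/1.226 = 4956.85.
Change = 4956.85/5178.32 − 1 = -0.0428.

-4.28%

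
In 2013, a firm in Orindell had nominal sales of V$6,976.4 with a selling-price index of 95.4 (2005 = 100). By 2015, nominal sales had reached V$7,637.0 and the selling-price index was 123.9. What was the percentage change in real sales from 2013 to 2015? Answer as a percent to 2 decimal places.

Real sales 2013 = 6976.4 / 0.954 = 7312.79.
Real sales 2015 = 7637.0 / 1.239 = 6163.84.
Real growth = 6163.84 / 7312.79 − 1 = -0.1571.

-15.71%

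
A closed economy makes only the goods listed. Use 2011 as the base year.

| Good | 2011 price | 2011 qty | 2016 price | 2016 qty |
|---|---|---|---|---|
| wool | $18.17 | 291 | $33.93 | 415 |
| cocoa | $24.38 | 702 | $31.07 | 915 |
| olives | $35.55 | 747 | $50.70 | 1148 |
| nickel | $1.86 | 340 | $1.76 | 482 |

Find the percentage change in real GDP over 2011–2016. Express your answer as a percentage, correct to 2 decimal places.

Real GDP 2011 = Nominal GDP 2011 = 18.17·291 + 24.38·702 + 35.55·747 + 1.86·340 = 49590.48.
Real GDP 2016 (at 2011 prices) = 18.17·415 + 24.38·915 + 35.55·1148 + 1.86·482 = 71556.17.
Real growth = 71556.17/49590.48 − 1 = 0.4429.

44.29%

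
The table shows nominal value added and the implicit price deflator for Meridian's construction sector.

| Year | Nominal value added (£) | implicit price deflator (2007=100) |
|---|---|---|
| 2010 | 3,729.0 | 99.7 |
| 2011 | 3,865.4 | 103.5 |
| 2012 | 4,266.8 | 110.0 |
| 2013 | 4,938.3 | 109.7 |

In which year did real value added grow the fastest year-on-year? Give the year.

2011: real = 3865.4/1.035 = 3734.69; growth vs 2010 (3740.22) = -0.15%.
2012: real = 4266.8/1.100 = 3878.91; growth vs 2011 (3734.69) = 3.86%.
2013: real = 4938.3/1.097 = 4501.64; growth vs 2012 (3878.91) = 16.05%.

2013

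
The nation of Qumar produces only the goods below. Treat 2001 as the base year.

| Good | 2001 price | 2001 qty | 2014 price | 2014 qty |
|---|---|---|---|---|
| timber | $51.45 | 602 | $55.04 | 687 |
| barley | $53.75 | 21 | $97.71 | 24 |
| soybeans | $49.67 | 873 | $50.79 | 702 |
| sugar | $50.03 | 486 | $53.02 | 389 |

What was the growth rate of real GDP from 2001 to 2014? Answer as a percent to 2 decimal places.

Real GDP 2001 = Nominal GDP 2001 = 51.45·602 + 53.75·21 + 49.67·873 + 50.03·486 = 99778.14.
Real GDP 2014 (at 2001 prices) = 51.45·687 + 53.75·24 + 49.67·702 + 50.03·389 = 90966.16.
Real growth = 90966.16/99778.14 − 1 = -0.0883.

-8.83%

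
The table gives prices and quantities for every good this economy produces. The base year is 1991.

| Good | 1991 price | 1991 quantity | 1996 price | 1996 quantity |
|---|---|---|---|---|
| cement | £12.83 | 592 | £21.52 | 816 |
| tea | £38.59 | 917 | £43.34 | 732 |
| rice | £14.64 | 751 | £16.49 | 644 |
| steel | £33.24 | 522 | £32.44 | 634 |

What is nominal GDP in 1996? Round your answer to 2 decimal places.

£80471.72

Nominal GDP 1996 = Σ (p_1996 × q_1996) = 21.52·816 + 43.34·732 + 16.49·644 + 32.44·634 = 80471.72.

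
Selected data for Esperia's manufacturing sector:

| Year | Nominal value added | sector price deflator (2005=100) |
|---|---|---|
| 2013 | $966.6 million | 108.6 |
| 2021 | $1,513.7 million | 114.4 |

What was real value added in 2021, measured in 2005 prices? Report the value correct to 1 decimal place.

$1,323.2 million

Real value added = Nominal / (sector price deflator/100) = 1513.7 / 1.144 = 1323.16.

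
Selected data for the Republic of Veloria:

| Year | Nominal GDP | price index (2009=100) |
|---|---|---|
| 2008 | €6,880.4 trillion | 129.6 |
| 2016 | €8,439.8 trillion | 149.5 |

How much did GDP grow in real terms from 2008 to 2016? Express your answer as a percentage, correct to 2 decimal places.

6.34%

Real GDP 2008 = 6880.4 / 1.296 = 5308.95.
Real GDP 2016 = 8439.8 / 1.495 = 5645.35.
Real growth = 5645.35 / 5308.95 − 1 = 0.0634.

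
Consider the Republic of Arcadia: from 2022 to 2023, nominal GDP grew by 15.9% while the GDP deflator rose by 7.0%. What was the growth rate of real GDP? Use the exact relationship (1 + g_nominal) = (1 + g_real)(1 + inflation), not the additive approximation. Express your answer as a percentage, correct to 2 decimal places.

8.32%

(1 + g_nom) = (1 + g_real)(1 + π), so g_real = 1.1590 / 1.0700 − 1 = 0.08318.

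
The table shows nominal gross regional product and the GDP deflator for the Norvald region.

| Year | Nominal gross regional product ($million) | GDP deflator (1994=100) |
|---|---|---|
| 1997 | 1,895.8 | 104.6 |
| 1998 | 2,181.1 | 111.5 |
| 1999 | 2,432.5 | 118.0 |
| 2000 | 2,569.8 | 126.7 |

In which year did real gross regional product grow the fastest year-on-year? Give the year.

1998

1998: real = 2181.1/1.115 = 1956.14; growth vs 1997 (1812.43) = 7.93%.
1999: real = 2432.5/1.180 = 2061.44; growth vs 1998 (1956.14) = 5.38%.
2000: real = 2569.8/1.267 = 2028.26; growth vs 1999 (2061.44) = -1.61%.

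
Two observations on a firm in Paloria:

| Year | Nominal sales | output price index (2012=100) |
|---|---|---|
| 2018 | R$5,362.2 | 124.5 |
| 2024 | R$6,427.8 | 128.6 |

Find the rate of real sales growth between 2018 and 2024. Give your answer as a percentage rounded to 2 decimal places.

16.05%

Real sales 2018 = 5362.2 / 1.245 = 4306.99.
Real sales 2024 = 6427.8 / 1.286 = 4998.29.
Real growth = 4998.29 / 4306.99 − 1 = 0.1605.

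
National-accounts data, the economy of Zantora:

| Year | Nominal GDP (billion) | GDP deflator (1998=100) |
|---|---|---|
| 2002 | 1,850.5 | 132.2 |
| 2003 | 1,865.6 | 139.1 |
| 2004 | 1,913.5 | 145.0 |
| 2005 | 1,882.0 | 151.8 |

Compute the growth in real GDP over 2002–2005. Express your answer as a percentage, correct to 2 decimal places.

-11.43%

Real GDP 2002 = 1850.5/1.322 = 1399.77.
Real GDP 2005 = 1882.0/1.518 = 1239.79.
Change = 1239.79/1399.77 − 1 = -0.1143.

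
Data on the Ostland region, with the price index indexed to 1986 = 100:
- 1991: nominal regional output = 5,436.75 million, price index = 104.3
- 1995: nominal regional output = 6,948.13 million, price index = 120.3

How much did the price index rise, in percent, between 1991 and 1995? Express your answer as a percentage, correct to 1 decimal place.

15.3%

Price-level change = 120.3 / 104.3 − 1 = 0.1534.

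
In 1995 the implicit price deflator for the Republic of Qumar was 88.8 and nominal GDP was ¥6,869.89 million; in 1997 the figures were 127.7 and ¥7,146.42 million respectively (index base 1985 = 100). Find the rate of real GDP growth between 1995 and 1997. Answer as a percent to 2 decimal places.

Deflate each year: 1995 → 6869.89/0.888 = 7736.36; 1997 → 7146.42/1.277 = 5596.26.
So real GDP changed by 5596.26/7736.36 − 1 = -0.2766, i.e. -27.66%.

-27.66%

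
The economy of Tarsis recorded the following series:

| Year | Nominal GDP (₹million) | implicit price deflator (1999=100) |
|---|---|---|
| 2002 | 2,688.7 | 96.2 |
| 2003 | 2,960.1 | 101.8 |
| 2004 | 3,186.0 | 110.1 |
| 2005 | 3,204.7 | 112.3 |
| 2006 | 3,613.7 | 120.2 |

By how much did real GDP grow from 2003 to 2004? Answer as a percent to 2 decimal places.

Real GDP 2003 = 2960.1/1.018 = 2907.76.
Real GDP 2004 = 3186.0/1.101 = 2893.73.
Change = 2893.73/2907.76 − 1 = -0.0048.

-0.48%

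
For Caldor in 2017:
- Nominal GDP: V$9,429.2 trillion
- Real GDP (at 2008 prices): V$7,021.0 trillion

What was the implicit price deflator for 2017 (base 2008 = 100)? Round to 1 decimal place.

134.3

implicit price deflator = (Nominal / Real) × 100 = 9429.2 / 7021.0 × 100 = 134.30.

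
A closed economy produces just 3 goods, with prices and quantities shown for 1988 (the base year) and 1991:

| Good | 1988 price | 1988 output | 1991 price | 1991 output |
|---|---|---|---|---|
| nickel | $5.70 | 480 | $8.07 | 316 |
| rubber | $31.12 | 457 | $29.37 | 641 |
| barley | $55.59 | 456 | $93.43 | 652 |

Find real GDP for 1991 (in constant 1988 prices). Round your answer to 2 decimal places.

$57993.80

Real GDP 1991 = Σ (p_1988 × q_1991) = 5.70·316 + 31.12·641 + 55.59·652 = 57993.80.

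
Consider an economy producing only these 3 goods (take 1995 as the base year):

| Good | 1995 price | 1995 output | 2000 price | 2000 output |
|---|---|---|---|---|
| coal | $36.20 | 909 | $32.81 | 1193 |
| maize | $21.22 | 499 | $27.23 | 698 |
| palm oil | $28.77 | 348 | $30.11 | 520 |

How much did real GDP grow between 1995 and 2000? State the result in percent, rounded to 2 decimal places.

36.35%

Real GDP 1995 = Nominal GDP 1995 = 36.20·909 + 21.22·499 + 28.77·348 = 53506.54.
Real GDP 2000 (at 1995 prices) = 36.20·1193 + 21.22·698 + 28.77·520 = 72958.56.
Real growth = 72958.56/53506.54 − 1 = 0.3635.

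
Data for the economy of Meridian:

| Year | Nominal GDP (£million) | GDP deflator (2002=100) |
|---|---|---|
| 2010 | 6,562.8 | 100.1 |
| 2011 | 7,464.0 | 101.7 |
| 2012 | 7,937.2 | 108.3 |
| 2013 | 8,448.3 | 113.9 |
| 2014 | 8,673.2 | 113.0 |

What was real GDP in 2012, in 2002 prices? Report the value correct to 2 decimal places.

£7,328.90 million

Real GDP 2012 = 7937.2 / 1.083 = 7328.90.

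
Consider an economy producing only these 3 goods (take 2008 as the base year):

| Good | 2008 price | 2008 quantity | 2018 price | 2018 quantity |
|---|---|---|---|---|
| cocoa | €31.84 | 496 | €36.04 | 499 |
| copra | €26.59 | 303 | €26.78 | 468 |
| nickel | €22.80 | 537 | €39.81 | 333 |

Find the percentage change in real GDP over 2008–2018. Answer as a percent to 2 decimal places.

Real GDP 2008 = Nominal GDP 2008 = 31.84·496 + 26.59·303 + 22.80·537 = 36093.01.
Real GDP 2018 (at 2008 prices) = 31.84·499 + 26.59·468 + 22.80·333 = 35924.68.
Real growth = 35924.68/36093.01 − 1 = -0.0047.

-0.47%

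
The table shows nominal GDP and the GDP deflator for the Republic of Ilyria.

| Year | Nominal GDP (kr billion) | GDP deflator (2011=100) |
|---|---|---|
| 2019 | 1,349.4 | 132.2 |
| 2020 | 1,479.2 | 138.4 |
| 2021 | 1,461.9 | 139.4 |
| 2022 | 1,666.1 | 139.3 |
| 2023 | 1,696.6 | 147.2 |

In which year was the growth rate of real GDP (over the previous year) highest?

2022

2020: real = 1479.2/1.384 = 1068.79; growth vs 2019 (1020.73) = 4.71%.
2021: real = 1461.9/1.394 = 1048.71; growth vs 2020 (1068.79) = -1.88%.
2022: real = 1666.1/1.393 = 1196.05; growth vs 2021 (1048.71) = 14.05%.
2023: real = 1696.6/1.472 = 1152.58; growth vs 2022 (1196.05) = -3.63%.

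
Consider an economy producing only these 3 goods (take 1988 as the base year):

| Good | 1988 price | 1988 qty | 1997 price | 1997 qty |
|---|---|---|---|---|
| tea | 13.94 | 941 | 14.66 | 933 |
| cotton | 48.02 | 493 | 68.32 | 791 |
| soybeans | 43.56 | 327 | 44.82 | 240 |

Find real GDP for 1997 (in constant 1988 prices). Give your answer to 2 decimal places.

Real GDP 1997 = Σ (p_1988 × q_1997) = 13.94·933 + 48.02·791 + 43.56·240 = 61444.24.

61444.24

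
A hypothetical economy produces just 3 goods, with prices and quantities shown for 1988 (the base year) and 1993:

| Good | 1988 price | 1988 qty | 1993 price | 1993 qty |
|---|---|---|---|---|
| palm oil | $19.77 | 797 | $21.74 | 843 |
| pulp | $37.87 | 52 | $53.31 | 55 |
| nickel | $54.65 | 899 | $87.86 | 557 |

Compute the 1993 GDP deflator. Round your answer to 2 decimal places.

142.71

Nominal GDP 1993 = 21.74·843 + 53.31·55 + 87.86·557 = 70196.89.
Real GDP 1993 (at 1988 prices) = 19.77·843 + 37.87·55 + 54.65·557 = 49189.01.
Deflator = Nominal/Real × 100 = 70196.89/49189.01 × 100 = 142.708.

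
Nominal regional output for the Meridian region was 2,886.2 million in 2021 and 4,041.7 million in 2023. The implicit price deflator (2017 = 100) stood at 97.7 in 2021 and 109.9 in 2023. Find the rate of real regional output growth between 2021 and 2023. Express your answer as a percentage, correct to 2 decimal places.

Deflate each year: 2021 → 2886.2/0.977 = 2954.15; 2023 → 4041.7/1.099 = 3677.62.
So real regional output changed by 3677.62/2954.15 − 1 = 0.2449, i.e. 24.49%.

24.49%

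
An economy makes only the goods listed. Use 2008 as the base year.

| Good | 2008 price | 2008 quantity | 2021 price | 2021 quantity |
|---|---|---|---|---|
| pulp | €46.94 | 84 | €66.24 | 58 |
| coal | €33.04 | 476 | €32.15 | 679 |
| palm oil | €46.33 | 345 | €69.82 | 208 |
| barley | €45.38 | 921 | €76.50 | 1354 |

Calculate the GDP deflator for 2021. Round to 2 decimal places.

149.40

Nominal GDP 2021 = 66.24·58 + 32.15·679 + 69.82·208 + 76.50·1354 = 143775.33.
Real GDP 2021 (at 2008 prices) = 46.94·58 + 33.04·679 + 46.33·208 + 45.38·1354 = 96237.84.
Deflator = Nominal/Real × 100 = 143775.33/96237.84 × 100 = 149.396.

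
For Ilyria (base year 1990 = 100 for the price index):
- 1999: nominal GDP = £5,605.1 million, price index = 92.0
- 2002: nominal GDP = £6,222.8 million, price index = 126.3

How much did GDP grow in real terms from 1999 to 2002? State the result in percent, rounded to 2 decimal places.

-19.13%

Real GDP 1999 = 5605.1 / 0.920 = 6092.50.
Real GDP 2002 = 6222.8 / 1.263 = 4927.00.
Real growth = 4927.00 / 6092.50 − 1 = -0.1913.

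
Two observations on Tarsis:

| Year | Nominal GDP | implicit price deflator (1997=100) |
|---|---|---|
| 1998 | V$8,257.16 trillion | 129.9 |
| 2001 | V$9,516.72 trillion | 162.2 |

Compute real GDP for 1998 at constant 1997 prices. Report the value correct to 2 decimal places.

V$6,356.55 trillion

Real GDP = Nominal / (implicit price deflator/100) = 8257.16 / 1.299 = 6356.55.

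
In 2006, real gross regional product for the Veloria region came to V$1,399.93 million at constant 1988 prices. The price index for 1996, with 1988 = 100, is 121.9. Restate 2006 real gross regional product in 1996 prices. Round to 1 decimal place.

V$1,706.5 million

Real gross regional product in 1996 prices = Real gross regional product in 1988 prices × (P_1996/P_1988) = 1399.93 × 1.219 = 1706.51.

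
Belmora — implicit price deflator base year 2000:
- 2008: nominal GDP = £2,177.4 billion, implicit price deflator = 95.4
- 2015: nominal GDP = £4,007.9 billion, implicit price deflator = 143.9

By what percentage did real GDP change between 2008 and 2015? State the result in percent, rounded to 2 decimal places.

22.03%

Real GDP 2008 = 2177.4 / 0.954 = 2282.39.
Real GDP 2015 = 4007.9 / 1.439 = 2785.20.
Real growth = 2785.20 / 2282.39 − 1 = 0.2203.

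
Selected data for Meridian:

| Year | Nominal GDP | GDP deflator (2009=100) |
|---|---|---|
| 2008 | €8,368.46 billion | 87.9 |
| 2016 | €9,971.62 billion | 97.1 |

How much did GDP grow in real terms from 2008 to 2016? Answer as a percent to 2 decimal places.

7.87%

Deflate each year: 2008 → 8368.46/0.879 = 9520.43; 2016 → 9971.62/0.971 = 10269.43.
So real GDP changed by 10269.43/9520.43 − 1 = 0.0787, i.e. 7.87%.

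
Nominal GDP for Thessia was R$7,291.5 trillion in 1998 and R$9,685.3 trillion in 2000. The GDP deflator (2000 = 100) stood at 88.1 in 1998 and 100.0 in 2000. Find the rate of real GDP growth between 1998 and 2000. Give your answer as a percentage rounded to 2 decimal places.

17.02%

Deflate each year: 1998 → 7291.5/0.881 = 8276.39; 2000 → 9685.3/1.000 = 9685.30.
So real GDP changed by 9685.30/8276.39 − 1 = 0.1702, i.e. 17.02%.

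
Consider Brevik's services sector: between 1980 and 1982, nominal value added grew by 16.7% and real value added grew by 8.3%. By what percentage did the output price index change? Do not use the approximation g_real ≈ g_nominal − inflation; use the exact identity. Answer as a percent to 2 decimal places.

7.76%

(1 + g_nom) = (1 + g_real)(1 + π), so π = 1.1670 / 1.0830 − 1 = 0.07756.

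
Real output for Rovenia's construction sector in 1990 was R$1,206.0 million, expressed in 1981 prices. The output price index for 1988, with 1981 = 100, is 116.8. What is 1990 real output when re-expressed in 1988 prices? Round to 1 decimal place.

R$1,408.6 million

Real output in 1988 prices = Real output in 1981 prices × (P_1988/P_1981) = 1206.0 × 1.168 = 1408.61.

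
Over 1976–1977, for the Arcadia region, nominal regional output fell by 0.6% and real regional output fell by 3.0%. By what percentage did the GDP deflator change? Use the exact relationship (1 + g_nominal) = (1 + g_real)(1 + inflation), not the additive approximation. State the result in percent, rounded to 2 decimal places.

2.47%

(1 + g_nom) = (1 + g_real)(1 + π), so π = 0.9940 / 0.9700 − 1 = 0.02474.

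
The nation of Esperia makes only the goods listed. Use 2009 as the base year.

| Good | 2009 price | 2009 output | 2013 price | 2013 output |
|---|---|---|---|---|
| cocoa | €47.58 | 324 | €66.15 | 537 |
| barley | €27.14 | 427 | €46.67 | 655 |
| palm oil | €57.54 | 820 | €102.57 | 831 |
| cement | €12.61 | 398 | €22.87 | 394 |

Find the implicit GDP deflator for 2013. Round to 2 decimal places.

166.83

Nominal GDP 2013 = 66.15·537 + 46.67·655 + 102.57·831 + 22.87·394 = 160337.85.
Real GDP 2013 (at 2009 prices) = 47.58·537 + 27.14·655 + 57.54·831 + 12.61·394 = 96111.24.
Deflator = Nominal/Real × 100 = 160337.85/96111.24 × 100 = 166.825.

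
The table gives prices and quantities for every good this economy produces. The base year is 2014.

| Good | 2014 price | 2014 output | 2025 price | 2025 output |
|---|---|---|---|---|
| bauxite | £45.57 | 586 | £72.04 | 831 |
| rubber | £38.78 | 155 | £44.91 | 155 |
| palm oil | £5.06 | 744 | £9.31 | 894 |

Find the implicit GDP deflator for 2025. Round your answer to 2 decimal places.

Nominal GDP 2025 = 72.04·831 + 44.91·155 + 9.31·894 = 75149.43.
Real GDP 2025 (at 2014 prices) = 45.57·831 + 38.78·155 + 5.06·894 = 48403.21.
Deflator = Nominal/Real × 100 = 75149.43/48403.21 × 100 = 155.257.

155.26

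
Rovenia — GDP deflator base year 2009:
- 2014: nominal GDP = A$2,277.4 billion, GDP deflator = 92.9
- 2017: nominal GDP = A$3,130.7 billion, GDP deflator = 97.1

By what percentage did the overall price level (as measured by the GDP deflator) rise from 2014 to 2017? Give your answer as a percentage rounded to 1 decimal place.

4.5%

Price-level change = 97.1 / 92.9 − 1 = 0.0452.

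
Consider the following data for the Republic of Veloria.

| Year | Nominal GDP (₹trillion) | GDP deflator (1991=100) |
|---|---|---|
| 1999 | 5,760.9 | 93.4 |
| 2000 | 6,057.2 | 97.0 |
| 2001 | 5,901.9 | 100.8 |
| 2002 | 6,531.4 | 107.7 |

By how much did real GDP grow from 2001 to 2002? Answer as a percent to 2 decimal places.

Real GDP 2001 = 5901.9/1.008 = 5855.06.
Real GDP 2002 = 6531.4/1.077 = 6064.44.
Change = 6064.44/5855.06 − 1 = 0.0358.

3.58%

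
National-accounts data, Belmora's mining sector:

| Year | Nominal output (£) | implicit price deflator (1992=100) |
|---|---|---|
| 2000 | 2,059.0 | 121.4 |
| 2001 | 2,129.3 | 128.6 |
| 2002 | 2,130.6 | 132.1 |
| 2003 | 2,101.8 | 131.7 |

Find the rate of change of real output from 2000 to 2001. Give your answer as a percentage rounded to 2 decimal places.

Real output 2000 = 2059.0/1.214 = 1696.05.
Real output 2001 = 2129.3/1.286 = 1655.75.
Change = 1655.75/1696.05 − 1 = -0.0238.

-2.38%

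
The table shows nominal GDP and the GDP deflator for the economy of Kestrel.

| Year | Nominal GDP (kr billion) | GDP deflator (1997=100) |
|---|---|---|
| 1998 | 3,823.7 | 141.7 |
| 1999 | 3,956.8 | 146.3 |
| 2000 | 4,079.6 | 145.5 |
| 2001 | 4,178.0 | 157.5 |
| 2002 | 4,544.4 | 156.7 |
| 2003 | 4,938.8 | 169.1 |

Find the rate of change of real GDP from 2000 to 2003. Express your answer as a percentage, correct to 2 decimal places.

Real GDP 2000 = 4079.6/1.455 = 2803.85.
Real GDP 2003 = 4938.8/1.691 = 2920.64.
Change = 2920.64/2803.85 − 1 = 0.0417.

4.17%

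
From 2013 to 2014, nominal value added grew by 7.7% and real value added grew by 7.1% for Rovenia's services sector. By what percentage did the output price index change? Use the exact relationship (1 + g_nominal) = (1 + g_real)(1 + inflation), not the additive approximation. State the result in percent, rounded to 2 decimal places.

(1 + g_nom) = (1 + g_real)(1 + π), so π = 1.0770 / 1.0710 − 1 = 0.00560.

0.56%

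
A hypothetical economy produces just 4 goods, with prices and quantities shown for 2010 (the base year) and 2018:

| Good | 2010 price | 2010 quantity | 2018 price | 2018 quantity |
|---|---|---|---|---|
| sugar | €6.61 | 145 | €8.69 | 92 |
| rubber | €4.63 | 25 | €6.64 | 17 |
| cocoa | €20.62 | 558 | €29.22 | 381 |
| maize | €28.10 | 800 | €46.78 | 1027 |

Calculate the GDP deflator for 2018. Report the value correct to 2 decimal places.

160.66

Nominal GDP 2018 = 8.69·92 + 6.64·17 + 29.22·381 + 46.78·1027 = 60088.24.
Real GDP 2018 (at 2010 prices) = 6.61·92 + 4.63·17 + 20.62·381 + 28.10·1027 = 37401.75.
Deflator = Nominal/Real × 100 = 60088.24/37401.75 × 100 = 160.656.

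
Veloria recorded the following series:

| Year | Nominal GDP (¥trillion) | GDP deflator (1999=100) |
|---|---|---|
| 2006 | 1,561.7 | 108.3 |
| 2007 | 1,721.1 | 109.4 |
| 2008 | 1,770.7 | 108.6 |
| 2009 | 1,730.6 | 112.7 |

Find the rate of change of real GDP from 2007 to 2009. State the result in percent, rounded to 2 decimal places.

-2.39%

Real GDP 2007 = 1721.1/1.094 = 1573.22.
Real GDP 2009 = 1730.6/1.127 = 1535.58.
Change = 1535.58/1573.22 − 1 = -0.0239.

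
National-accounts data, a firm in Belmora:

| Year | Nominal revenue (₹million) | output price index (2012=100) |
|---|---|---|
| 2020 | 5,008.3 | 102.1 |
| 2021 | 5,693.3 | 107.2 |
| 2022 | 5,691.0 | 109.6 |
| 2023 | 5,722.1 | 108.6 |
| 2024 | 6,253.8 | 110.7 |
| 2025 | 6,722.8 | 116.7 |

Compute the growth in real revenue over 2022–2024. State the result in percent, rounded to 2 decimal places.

8.80%

Real revenue 2022 = 5691.0/1.096 = 5192.52.
Real revenue 2024 = 6253.8/1.107 = 5649.32.
Change = 5649.32/5192.52 − 1 = 0.0880.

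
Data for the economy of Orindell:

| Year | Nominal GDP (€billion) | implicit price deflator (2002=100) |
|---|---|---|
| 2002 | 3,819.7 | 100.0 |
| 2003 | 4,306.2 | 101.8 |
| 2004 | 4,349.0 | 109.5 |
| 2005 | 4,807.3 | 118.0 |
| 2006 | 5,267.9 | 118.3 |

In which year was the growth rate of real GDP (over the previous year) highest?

2003: real = 4306.2/1.018 = 4230.06; growth vs 2002 (3819.70) = 10.74%.
2004: real = 4349.0/1.095 = 3971.69; growth vs 2003 (4230.06) = -6.11%.
2005: real = 4807.3/1.180 = 4073.98; growth vs 2004 (3971.69) = 2.58%.
2006: real = 5267.9/1.183 = 4453.00; growth vs 2005 (4073.98) = 9.30%.

2003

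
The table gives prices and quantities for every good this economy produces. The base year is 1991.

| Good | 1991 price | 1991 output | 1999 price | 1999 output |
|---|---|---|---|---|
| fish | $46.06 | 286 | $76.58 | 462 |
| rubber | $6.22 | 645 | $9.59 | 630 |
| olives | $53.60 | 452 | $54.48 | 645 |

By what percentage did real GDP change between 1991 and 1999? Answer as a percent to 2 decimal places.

44.33%

Real GDP 1991 = Nominal GDP 1991 = 46.06·286 + 6.22·645 + 53.60·452 = 41412.26.
Real GDP 1999 (at 1991 prices) = 46.06·462 + 6.22·630 + 53.60·645 = 59770.32.
Real growth = 59770.32/41412.26 − 1 = 0.4433.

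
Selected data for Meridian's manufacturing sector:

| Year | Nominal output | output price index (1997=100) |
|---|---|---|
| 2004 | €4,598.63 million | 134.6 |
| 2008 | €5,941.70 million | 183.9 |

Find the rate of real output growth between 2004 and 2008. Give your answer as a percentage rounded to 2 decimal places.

Deflate each year: 2004 → 4598.63/1.346 = 3416.52; 2008 → 5941.70/1.839 = 3230.94.
So real output changed by 3230.94/3416.52 − 1 = -0.0543, i.e. -5.43%.

-5.43%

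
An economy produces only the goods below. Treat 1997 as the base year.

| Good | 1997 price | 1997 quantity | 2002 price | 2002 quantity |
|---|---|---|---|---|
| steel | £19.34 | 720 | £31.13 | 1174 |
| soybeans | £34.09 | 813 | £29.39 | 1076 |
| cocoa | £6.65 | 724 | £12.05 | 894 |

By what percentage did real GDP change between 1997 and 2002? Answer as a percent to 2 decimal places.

40.63%

Real GDP 1997 = Nominal GDP 1997 = 19.34·720 + 34.09·813 + 6.65·724 = 46454.57.
Real GDP 2002 (at 1997 prices) = 19.34·1174 + 34.09·1076 + 6.65·894 = 65331.10.
Real growth = 65331.10/46454.57 − 1 = 0.4063.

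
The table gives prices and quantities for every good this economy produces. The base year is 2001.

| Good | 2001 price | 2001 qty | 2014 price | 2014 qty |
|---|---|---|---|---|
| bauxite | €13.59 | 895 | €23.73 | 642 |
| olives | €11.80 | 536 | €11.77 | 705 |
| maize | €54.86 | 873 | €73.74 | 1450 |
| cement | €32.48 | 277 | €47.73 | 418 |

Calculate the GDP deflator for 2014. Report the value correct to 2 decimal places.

136.53

Nominal GDP 2014 = 23.73·642 + 11.77·705 + 73.74·1450 + 47.73·418 = 150406.65.
Real GDP 2014 (at 2001 prices) = 13.59·642 + 11.80·705 + 54.86·1450 + 32.48·418 = 110167.42.
Deflator = Nominal/Real × 100 = 150406.65/110167.42 × 100 = 136.526.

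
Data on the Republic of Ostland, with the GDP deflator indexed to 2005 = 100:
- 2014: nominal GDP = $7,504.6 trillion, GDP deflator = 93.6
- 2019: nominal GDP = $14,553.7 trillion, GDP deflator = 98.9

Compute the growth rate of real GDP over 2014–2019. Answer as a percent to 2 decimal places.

83.54%

Deflate each year: 2014 → 7504.6/0.936 = 8017.74; 2019 → 14553.7/0.989 = 14715.57.
So real GDP changed by 14715.57/8017.74 − 1 = 0.8354, i.e. 83.54%.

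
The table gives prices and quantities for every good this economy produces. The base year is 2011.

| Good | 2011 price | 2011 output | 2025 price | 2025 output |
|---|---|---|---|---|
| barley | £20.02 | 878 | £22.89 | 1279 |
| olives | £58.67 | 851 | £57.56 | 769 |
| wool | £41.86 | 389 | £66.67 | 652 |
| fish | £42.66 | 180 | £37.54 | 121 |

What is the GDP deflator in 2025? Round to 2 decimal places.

Nominal GDP 2025 = 22.89·1279 + 57.56·769 + 66.67·652 + 37.54·121 = 121551.13.
Real GDP 2025 (at 2011 prices) = 20.02·1279 + 58.67·769 + 41.86·652 + 42.66·121 = 103177.39.
Deflator = Nominal/Real × 100 = 121551.13/103177.39 × 100 = 117.808.

117.81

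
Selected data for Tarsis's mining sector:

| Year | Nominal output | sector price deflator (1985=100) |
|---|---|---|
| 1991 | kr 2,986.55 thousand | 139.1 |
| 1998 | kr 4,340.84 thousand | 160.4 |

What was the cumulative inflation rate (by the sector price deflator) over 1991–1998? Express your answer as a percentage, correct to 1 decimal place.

15.3%

Price-level change = 160.4 / 139.1 − 1 = 0.1531.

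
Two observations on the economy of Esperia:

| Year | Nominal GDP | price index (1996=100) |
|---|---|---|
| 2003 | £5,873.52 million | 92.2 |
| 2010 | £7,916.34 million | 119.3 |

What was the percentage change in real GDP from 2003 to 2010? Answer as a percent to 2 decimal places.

Deflate each year: 2003 → 5873.52/0.922 = 6370.41; 2010 → 7916.34/1.193 = 6635.66.
So real GDP changed by 6635.66/6370.41 − 1 = 0.0416, i.e. 4.16%.

4.16%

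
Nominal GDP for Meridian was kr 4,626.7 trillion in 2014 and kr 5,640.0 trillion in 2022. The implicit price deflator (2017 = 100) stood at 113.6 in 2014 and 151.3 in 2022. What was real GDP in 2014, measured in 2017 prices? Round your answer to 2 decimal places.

Real GDP = Nominal / (implicit price deflator/100) = 4626.7 / 1.136 = 4072.80.

kr 4,072.80 trillion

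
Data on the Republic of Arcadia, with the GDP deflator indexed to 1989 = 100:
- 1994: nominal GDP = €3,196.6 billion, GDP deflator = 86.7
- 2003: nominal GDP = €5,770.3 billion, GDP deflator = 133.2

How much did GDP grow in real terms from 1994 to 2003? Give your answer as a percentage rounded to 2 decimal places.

17.50%

Deflate each year: 1994 → 3196.6/0.867 = 3686.97; 2003 → 5770.3/1.332 = 4332.06.
So real GDP changed by 4332.06/3686.97 − 1 = 0.1750, i.e. 17.50%.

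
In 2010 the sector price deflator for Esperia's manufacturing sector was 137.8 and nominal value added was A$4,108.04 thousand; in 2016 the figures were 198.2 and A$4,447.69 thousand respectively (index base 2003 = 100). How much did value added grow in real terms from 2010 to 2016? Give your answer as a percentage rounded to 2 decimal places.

-24.73%

Real value added 2010 = 4108.04 / 1.378 = 2981.16.
Real value added 2016 = 4447.69 / 1.982 = 2244.04.
Real growth = 2244.04 / 2981.16 − 1 = -0.2473.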